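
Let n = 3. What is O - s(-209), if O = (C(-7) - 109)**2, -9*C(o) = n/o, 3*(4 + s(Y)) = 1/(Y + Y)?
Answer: 2188944091/184338 ≈ 11875.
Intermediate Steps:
s(Y) = -4 + 1/(6*Y) (s(Y) = -4 + 1/(3*(Y + Y)) = -4 + 1/(3*((2*Y))) = -4 + (1/(2*Y))/3 = -4 + 1/(6*Y))
C(o) = -1/(3*o)
O = 5234944/441 (O = (-1/3/(-7) - 109)**2 = (-1/3*(-1/7) - 109)**2 = (1/21 - 109)**2 = (-2288/21)**2 = 5234944/441 ≈ 11871.)
O - s(-209) = 5234944/441 - (-4 + (1/6)/(-209)) = 5234944/441 - (-4 + (1/6)*(-1/209)) = 5234944/441 - (-4 - 1/1254) = 5234944/441 - 1*(-5017/1254) = 5234944/441 + 5017/1254 = 2188944091/184338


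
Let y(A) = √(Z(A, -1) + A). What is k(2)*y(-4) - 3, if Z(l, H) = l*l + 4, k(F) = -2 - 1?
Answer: -15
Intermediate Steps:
k(F) = -3
Z(l, H) = 4 + l² (Z(l, H) = l² + 4 = 4 + l²)
y(A) = √(4 + A + A²) (y(A) = √((4 + A²) + A) = √(4 + A + A²))
k(2)*y(-4) - 3 = -3*√(4 - 4 + (-4)²) - 3 = -3*√(4 - 4 + 16) - 3 = -3*√16 - 3 = -3*4 - 3 = -12 - 3 = -15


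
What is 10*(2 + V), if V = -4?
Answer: -20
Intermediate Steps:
10*(2 + V) = 10*(2 - 4) = 10*(-2) = -20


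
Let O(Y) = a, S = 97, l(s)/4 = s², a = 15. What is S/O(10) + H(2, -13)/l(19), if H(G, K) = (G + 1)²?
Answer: 140203/21660 ≈ 6.4729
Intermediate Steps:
l(s) = 4*s²
H(G, K) = (1 + G)²
O(Y) = 15
S/O(10) + H(2, -13)/l(19) = 97/15 + (1 + 2)²/((4*19²)) = 97*(1/15) + 3²/((4*361)) = 97/15 + 9/1444 = 140203/21660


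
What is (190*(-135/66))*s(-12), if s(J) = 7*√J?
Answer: -59850*I*√3/11 ≈ -9423.9*I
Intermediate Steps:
(190*(-135/66))*s(-12) = (190*(-135/66))*(7*√(-12)) = (190*(-135*1/66))*(7*(2*I*√3)) = (190*(-45/22))*(14*I*√3) = -59850*I*√3/11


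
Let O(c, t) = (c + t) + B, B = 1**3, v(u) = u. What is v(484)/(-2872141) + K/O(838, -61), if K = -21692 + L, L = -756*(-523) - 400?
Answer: 536079185092/1117262849 ≈ 479.81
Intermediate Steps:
L = 394988 (L = 395388 - 400 = 394988)
K = 373296 (K = -21692 + 394988 = 373296)
B = 1
O(c, t) = 1 + c + t (O(c, t) = (c + t) + 1 = 1 + c + t)
v(484)/(-2872141) + K/O(838, -61) = 484/(-2872141) + 373296/(1 + 838 - 61) = 484*(-1/2872141) + 373296/778 = -484/2872141 + 373296*(1/778) = -484/2872141 + 186648/389 = 536079185092/1117262849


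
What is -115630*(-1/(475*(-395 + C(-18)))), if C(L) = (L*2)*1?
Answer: -23126/40945 ≈ -0.56481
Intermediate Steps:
C(L) = 2*L (C(L) = (2*L)*1 = 2*L)
-115630*(-1/(475*(-395 + C(-18)))) = -115630*(-1/(475*(-395 + 2*(-18)))) = -115630*(-1/(475*(-395 - 36))) = -115630/((-431*(-475))) = -115630/204725 = -115630*1/204725 = -23126/40945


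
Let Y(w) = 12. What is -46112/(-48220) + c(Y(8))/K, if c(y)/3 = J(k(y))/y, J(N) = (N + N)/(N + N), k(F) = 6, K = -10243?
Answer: 472313161/493917460 ≈ 0.95626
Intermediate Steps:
J(N) = 1 (J(N) = (2*N)/((2*N)) = (2*N)*(1/(2*N)) = 1)
c(y) = 3/y (c(y) = 3*(1/y) = 3/y)
-46112/(-48220) + c(Y(8))/K = -46112/(-48220) + (3/12)/(-10243) = -46112*(-1/48220) + (3*(1/12))*(-1/10243) = 11528/12055 + (¼)*(-1/10243) = 11528/12055 - 1/40972 = 472313161/493917460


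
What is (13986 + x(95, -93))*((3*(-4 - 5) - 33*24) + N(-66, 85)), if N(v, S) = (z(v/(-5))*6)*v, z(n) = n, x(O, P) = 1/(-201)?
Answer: -5665662249/67 ≈ -8.4562e+7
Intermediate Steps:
x(O, P) = -1/201
N(v, S) = -6*v²/5 (N(v, S) = ((v/(-5))*6)*v = ((v*(-⅕))*6)*v = (-v/5*6)*v = (-6*v/5)*v = -6*v²/5)
(13986 + x(95, -93))*((3*(-4 - 5) - 33*24) + N(-66, 85)) = (13986 - 1/201)*((3*(-4 - 5) - 33*24) - 6/5*(-66)²) = 2811185*((3*(-9) - 792) - 6/5*4356)/201 = 2811185*((-27 - 792) - 26136/5)/201 = 2811185*(-819 - 26136/5)/201 = (2811185/201)*(-30231/5) = -5665662249/67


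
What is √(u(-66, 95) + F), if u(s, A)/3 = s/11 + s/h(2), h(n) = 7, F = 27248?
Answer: 2*√333221/7 ≈ 164.93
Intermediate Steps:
u(s, A) = 54*s/77 (u(s, A) = 3*(s/11 + s/7) = 3*(18*s/77) = 54*s/77)
√(u(-66, 95) + F) = √((54/77)*(-66) + 27248) = √(-324/7 + 27248) = √(190412/7) = 2*√333221/7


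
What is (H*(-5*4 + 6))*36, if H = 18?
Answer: -9072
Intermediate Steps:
(H*(-5*4 + 6))*36 = (18*(-5*4 + 6))*36 = (18*(-20 + 6))*36 = (18*(-14))*36 = -252*36 = -9072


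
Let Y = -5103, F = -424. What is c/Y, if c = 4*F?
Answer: 1696/5103 ≈ 0.33235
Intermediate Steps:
c = -1696 (c = 4*(-424) = -1696)
c/Y = -1696/(-5103) = -1696*(-1/5103) = 1696/5103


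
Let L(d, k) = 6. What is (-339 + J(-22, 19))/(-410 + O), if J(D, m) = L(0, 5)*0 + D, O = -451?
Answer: 361/861 ≈ 0.41928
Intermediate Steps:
J(D, m) = D (J(D, m) = 6*0 + D = 0 + D = D)
(-339 + J(-22, 19))/(-410 + O) = (-339 - 22)/(-410 - 451) = -361/(-861) = -361*(-1/861) = 361/861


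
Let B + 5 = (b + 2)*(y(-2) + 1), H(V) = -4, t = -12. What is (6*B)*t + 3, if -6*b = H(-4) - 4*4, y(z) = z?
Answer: 747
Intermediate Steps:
b = 10/3 (b = -(-4 - 4*4)/6 = -(-4 - 16)/6 = -1/6*(-20) = 10/3 ≈ 3.3333)
B = -31/3 (B = -5 + (10/3 + 2)*(-2 + 1) = -5 + (16/3)*(-1) = -5 - 16/3 = -31/3 ≈ -10.333)
(6*B)*t + 3 = (6*(-31/3))*(-12) + 3 = -62*(-12) + 3 = 744 + 3 = 747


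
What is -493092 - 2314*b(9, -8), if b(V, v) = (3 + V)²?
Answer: -826308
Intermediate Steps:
-493092 - 2314*b(9, -8) = -493092 - 2314*(3 + 9)² = -493092 - 2314*12² = -493092 - 2314*144 = -493092 - 1*333216 = -493092 - 333216 = -826308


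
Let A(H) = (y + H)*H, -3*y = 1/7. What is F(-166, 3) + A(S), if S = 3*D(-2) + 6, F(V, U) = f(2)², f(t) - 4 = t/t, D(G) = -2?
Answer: 25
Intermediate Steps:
y = -1/21 (y = -⅓/7 = -⅓*⅐ = -1/21 ≈ -0.047619)
f(t) = 5 (f(t) = 4 + t/t = 4 + 1 = 5)
F(V, U) = 25 (F(V, U) = 5² = 25)
S = 0 (S = 3*(-2) + 6 = -6 + 6 = 0)
A(H) = H*(-1/21 + H) (A(H) = (-1/21 + H)*H = H*(-1/21 + H))
F(-166, 3) + A(S) = 25 + 0*(-1/21 + 0) = 25 + 0*(-1/21) = 25 + 0 = 25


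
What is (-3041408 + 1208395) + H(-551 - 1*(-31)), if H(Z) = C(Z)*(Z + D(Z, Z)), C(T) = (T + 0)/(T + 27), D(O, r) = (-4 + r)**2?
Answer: -761166289/493 ≈ -1.5439e+6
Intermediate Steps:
C(T) = T/(27 + T)
H(Z) = Z*(Z + (-4 + Z)**2)/(27 + Z) (H(Z) = (Z/(27 + Z))*(Z + (-4 + Z)**2) = Z*(Z + (-4 + Z)**2)/(27 + Z))
(-3041408 + 1208395) + H(-551 - 1*(-31)) = (-3041408 + 1208395) + (-551 - 1*(-31))*((-551 - 1*(-31)) + (-4 + (-551 - 1*(-31)))**2)/(27 + (-551 - 1*(-31))) = -1833013 + (-551 + 31)*((-551 + 31) + (-4 + (-551 + 31))**2)/(27 + (-551 + 31)) = -1833013 - 520*(-520 + (-4 - 520)**2)/(27 - 520) = -1833013 - 520*(-520 + (-524)**2)/(-493) = -1833013 - 520*(-1/493)*(-520 + 274576) = -1833013 - 520*(-1/493)*274056 = -1833013 + 142509120/493 = -761166289/493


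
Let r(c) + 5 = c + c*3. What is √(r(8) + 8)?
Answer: √35 ≈ 5.9161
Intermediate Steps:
r(c) = -5 + 4*c (r(c) = -5 + (c + c*3) = -5 + (c + 3*c) = -5 + 4*c)
√(r(8) + 8) = √((-5 + 4*8) + 8) = √((-5 + 32) + 8) = √(27 + 8) = √35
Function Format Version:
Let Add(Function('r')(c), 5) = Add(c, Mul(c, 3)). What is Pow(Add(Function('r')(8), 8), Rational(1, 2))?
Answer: Pow(35, Rational(1, 2)) ≈ 5.9161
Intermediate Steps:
Function('r')(c) = Add(-5, Mul(4, c)) (Function('r')(c) = Add(-5, Add(c, Mul(c, 3))) = Add(-5, Add(c, Mul(3, c))) = Add(-5, Mul(4, c)))
Pow(Add(Function('r')(8), 8), Rational(1, 2)) = Pow(Add(Add(-5, Mul(4, 8)), 8), Rational(1, 2)) = Pow(Add(Add(-5, 32), 8), Rational(1, 2)) = Pow(Add(27, 8), Rational(1, 2)) = Pow(35, Rational(1, 2))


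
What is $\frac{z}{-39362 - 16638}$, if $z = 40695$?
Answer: $- \frac{8139}{11200} \approx -0.7267$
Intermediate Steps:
$\frac{z}{-39362 - 16638} = \frac{40695}{-39362 - 16638} = \frac{40695}{-56000} = 40695 \left(- \frac{1}{56000}\right) = - \frac{8139}{11200}$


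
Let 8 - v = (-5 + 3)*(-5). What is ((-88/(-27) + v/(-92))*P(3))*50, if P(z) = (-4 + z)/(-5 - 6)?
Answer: 101875/6831 ≈ 14.914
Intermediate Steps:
P(z) = 4/11 - z/11 (P(z) = (-4 + z)/(-11) = (-4 + z)*(-1/11) = 4/11 - z/11)
v = -2 (v = 8 - (-5 + 3)*(-5) = 8 - (-2)*(-5) = 8 - 1*10 = 8 - 10 = -2)
((-88/(-27) + v/(-92))*P(3))*50 = ((-88/(-27) - 2/(-92))*(4/11 - 1/11*3))*50 = ((-88*(-1/27) - 2*(-1/92))*(4/11 - 3/11))*50 = ((88/27 + 1/46)*(1/11))*50 = ((4075/1242)*(1/11))*50 = (4075/13662)*50 = 101875/6831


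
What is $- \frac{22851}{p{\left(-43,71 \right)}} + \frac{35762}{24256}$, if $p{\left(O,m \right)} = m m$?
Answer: $- \frac{186998807}{61137248} \approx -3.0587$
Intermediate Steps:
$p{\left(O,m \right)} = m^{2}$
$- \frac{22851}{p{\left(-43,71 \right)}} + \frac{35762}{24256} = - \frac{22851}{71^{2}} + \frac{35762}{24256} = - \frac{22851}{5041} + 35762 \cdot \frac{1}{24256} = \left(-22851\right) \frac{1}{5041} + \frac{17881}{12128} = - \frac{22851}{5041} + \frac{17881}{12128} = - \frac{186998807}{61137248}$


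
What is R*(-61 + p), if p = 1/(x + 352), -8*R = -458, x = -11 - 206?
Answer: -942793/270 ≈ -3491.8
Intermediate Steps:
x = -217
R = 229/4 (R = -⅛*(-458) = 229/4 ≈ 57.250)
p = 1/135 (p = 1/(-217 + 352) = 1/135 ≈ 0.0074074)
R*(-61 + p) = 229*(-61 + 1/135)/4 = (229/4)*(-8234/135) = -942793/270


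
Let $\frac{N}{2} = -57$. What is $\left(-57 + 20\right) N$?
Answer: $4218$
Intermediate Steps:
$N = -114$ ($N = 2 \left(-57\right) = -114$)
$\left(-57 + 20\right) N = \left(-57 + 20\right) \left(-114\right) = \left(-37\right) \left(-114\right) = 4218$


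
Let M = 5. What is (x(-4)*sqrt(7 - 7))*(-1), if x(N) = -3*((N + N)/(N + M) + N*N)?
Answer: 0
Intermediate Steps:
x(N) = -3*N**2 - 6*N/(5 + N) (x(N) = -3*((N + N)/(N + 5) + N*N) = -3*((2*N)/(5 + N) + N**2) = -3*(2*N/(5 + N) + N**2) = -3*(N**2 + 2*N/(5 + N)) = -3*N**2 - 6*N/(5 + N))
(x(-4)*sqrt(7 - 7))*(-1) = ((-3*(-4)*(2 + (-4)**2 + 5*(-4))/(5 - 4))*sqrt(7 - 7))*(-1) = ((-3*(-4)*(2 + 16 - 20)/1)*sqrt(0))*(-1) = (-3*(-4)*1*(-2)*0)*(-1) = -24*0*(-1) = 0*(-1) = 0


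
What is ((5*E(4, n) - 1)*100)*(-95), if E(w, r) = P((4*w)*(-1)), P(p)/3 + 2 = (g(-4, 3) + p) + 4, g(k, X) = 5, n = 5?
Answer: 1292000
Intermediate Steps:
P(p) = 21 + 3*p (P(p) = -6 + 3*((5 + p) + 4) = -6 + 3*(9 + p) = -6 + (27 + 3*p) = 21 + 3*p)
E(w, r) = 21 - 12*w (E(w, r) = 21 + 3*((4*w)*(-1)) = 21 + 3*(-4*w) = 21 - 12*w)
((5*E(4, n) - 1)*100)*(-95) = ((5*(21 - 12*4) - 1)*100)*(-95) = ((5*(21 - 48) - 1)*100)*(-95) = ((5*(-27) - 1)*100)*(-95) = ((-135 - 1)*100)*(-95) = -136*100*(-95) = -13600*(-95) = 1292000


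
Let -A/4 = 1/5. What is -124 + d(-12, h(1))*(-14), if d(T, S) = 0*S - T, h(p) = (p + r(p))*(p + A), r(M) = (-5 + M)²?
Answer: -292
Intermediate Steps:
A = -⅘ (A = -4/5 = -4*⅕ = -⅘ ≈ -0.80000)
h(p) = (-⅘ + p)*(p + (-5 + p)²) (h(p) = (p + (-5 + p)²)*(p - ⅘) = (p + (-5 + p)²)*(-⅘ + p) = (-⅘ + p)*(p + (-5 + p)²))
d(T, S) = -T (d(T, S) = 0 - T = -T)
-124 + d(-12, h(1))*(-14) = -124 - 1*(-12)*(-14) = -124 + 12*(-14) = -124 - 168 = -292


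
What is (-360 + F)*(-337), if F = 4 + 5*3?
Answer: 114917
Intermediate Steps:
F = 19 (F = 4 + 15 = 19)
(-360 + F)*(-337) = (-360 + 19)*(-337) = -341*(-337) = 114917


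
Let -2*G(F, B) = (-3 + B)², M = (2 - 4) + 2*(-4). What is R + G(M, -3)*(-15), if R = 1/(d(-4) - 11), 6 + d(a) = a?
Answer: 5669/21 ≈ 269.95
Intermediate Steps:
d(a) = -6 + a
R = -1/21 (R = 1/((-6 - 4) - 11) = 1/(-10 - 11) = 1/(-21) = -1/21 ≈ -0.047619)
M = -10 (M = -2 - 8 = -10)
G(F, B) = -(-3 + B)²/2
R + G(M, -3)*(-15) = -1/21 - (-3 - 3)²/2*(-15) = -1/21 - ½*(-6)²*(-15) = -1/21 - ½*36*(-15) = -1/21 - 18*(-15) = -1/21 + 270 = 5669/21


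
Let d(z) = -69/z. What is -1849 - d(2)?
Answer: -3629/2 ≈ -1814.5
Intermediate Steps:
-1849 - d(2) = -1849 - (-69)/2 = -1849 - 1*(-69/2) = -1849 + 69/2 = -3629/2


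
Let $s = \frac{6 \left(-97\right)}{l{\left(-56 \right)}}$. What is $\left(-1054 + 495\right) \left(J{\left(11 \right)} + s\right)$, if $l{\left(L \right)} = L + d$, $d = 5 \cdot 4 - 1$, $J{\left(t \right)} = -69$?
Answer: $\frac{1101789}{37} \approx 29778.0$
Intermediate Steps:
$d = 19$ ($d = 20 - 1 = 19$)
$l{\left(L \right)} = 19 + L$ ($l{\left(L \right)} = L + 19 = 19 + L$)
$s = \frac{582}{37}$ ($s = \frac{6 \left(-97\right)}{19 - 56} = - \frac{582}{-37} = \left(-582\right) \left(- \frac{1}{37}\right) = \frac{582}{37} \approx 15.73$)
$\left(-1054 + 495\right) \left(J{\left(11 \right)} + s\right) = \left(-1054 + 495\right) \left(-69 + \frac{582}{37}\right) = \left(-559\right) \left(- \frac{1971}{37}\right) = \frac{1101789}{37}$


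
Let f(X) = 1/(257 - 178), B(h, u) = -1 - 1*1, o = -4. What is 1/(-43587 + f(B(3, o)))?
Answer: -79/3443372 ≈ -2.2943e-5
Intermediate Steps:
B(h, u) = -2 (B(h, u) = -1 - 1 = -2)
f(X) = 1/79
1/(-43587 + f(B(3, o))) = 1/(-43587 + 1/79) = 1/(-3443372/79) = -79/3443372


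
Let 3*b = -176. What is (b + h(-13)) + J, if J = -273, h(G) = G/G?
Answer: -992/3 ≈ -330.67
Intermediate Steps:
b = -176/3 (b = (1/3)*(-176) = -176/3 ≈ -58.667)
h(G) = 1
(b + h(-13)) + J = (-176/3 + 1) - 273 = -173/3 - 273 = -992/3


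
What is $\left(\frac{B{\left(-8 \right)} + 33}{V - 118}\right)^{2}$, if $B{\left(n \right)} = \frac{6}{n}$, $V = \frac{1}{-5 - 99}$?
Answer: $\frac{1249924}{16736281} \approx 0.074684$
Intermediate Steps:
$V = - \frac{1}{104}$ ($V = \frac{1}{-104} = - \frac{1}{104} \approx -0.0096154$)
$\left(\frac{B{\left(-8 \right)} + 33}{V - 118}\right)^{2} = \left(\frac{\frac{6}{-8} + 33}{- \frac{1}{104} - 118}\right)^{2} = \left(\frac{6 \left(- \frac{1}{8}\right) + 33}{- \frac{12273}{104}}\right)^{2} = \left(\left(- \frac{3}{4} + 33\right) \left(- \frac{104}{12273}\right)\right)^{2} = \left(\frac{129}{4} \left(- \frac{104}{12273}\right)\right)^{2} = \left(- \frac{1118}{4091}\right)^{2} = \frac{1249924}{16736281}$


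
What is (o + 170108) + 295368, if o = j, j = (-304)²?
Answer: 557892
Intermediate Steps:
j = 92416
o = 92416
(o + 170108) + 295368 = (92416 + 170108) + 295368 = 262524 + 295368 = 557892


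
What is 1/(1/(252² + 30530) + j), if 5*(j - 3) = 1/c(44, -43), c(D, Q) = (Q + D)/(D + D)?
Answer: 470170/9685507 ≈ 0.048544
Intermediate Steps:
c(D, Q) = (D + Q)/(2*D) (c(D, Q) = (D + Q)/((2*D)) = (D + Q)*(1/(2*D)) = (D + Q)/(2*D))
j = 103/5 (j = 3 + 1/(5*(((½)*(44 - 43)/44))) = 3 + 1/(5*(((½)*(1/44)*1))) = 3 + 1/(5*(1/88)) = 3 + (⅕)*88 = 3 + 88/5 = 103/5 ≈ 20.600)
1/(1/(252² + 30530) + j) = 1/(1/(252² + 30530) + 103/5) = 1/(1/(63504 + 30530) + 103/5) = 1/(1/94034 + 103/5) = 1/(9685507/470170) = 470170/9685507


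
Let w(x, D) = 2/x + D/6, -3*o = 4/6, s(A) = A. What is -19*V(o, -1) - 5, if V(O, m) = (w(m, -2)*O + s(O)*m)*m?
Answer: 245/27 ≈ 9.0741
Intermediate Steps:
o = -2/9 (o = -4/(3*6) = -⅓*⅔ = -2/9 ≈ -0.22222)
w(x, D) = 2/x + D/6 (w(x, D) = 2/x + D*(⅙) = 2/x + D/6)
V(O, m) = m*(O*m + O*(-⅓ + 2/m)) (V(O, m) = ((2/m + (⅙)*(-2))*O + O*m)*m = ((2/m - ⅓)*O + O*m)*m = ((-⅓ + 2/m)*O + O*m)*m = (O*(-⅓ + 2/m) + O*m)*m = (O*m + O*(-⅓ + 2/m))*m = m*(O*m + O*(-⅓ + 2/m)))
-19*V(o, -1) - 5 = -19*(-2)*(6 - 1*(-1) + 3*(-1)²)/(3*9) - 5 = -19*(-2)*(6 + 1 + 3*1)/(3*9) - 5 = -19*(-2)*(6 + 1 + 3)/(3*9) - 5 = -19*(-2)*10/(3*9) - 5 = -19*(-20/27) - 5 = 380/27 - 5 = 245/27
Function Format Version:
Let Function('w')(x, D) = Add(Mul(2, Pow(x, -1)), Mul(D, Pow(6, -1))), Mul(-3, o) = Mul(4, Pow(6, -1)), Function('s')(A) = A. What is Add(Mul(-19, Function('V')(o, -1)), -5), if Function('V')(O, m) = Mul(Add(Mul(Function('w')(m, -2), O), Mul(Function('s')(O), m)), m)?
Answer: Rational(245, 27) ≈ 9.0741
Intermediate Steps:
o = Rational(-2, 9) (o = Mul(Rational(-1, 3), Mul(4, Pow(6, -1))) = Mul(Rational(-1, 3), Mul(4, Rational(1, 6))) = Mul(Rational(-1, 3), Rational(2, 3)) = Rational(-2, 9) ≈ -0.22222)
Function('w')(x, D) = Add(Mul(2, Pow(x, -1)), Mul(Rational(1, 6), D)) (Function('w')(x, D) = Add(Mul(2, Pow(x, -1)), Mul(D, Rational(1, 6))) = Add(Mul(2, Pow(x, -1)), Mul(Rational(1, 6), D)))
Function('V')(O, m) = Mul(m, Add(Mul(O, m), Mul(O, Add(Rational(-1, 3), Mul(2, Pow(m, -1)))))) (Function('V')(O, m) = Mul(Add(Mul(Add(Mul(2, Pow(m, -1)), Mul(Rational(1, 6), -2)), O), Mul(O, m)), m) = Mul(Add(Mul(Add(Mul(2, Pow(m, -1)), Rational(-1, 3)), O), Mul(O, m)), m) = Mul(Add(Mul(Add(Rational(-1, 3), Mul(2, Pow(m, -1))), O), Mul(O, m)), m) = Mul(Add(Mul(O, Add(Rational(-1, 3), Mul(2, Pow(m, -1)))), Mul(O, m)), m) = Mul(Add(Mul(O, m), Mul(O, Add(Rational(-1, 3), Mul(2, Pow(m, -1))))), m) = Mul(m, Add(Mul(O, m), Mul(O, Add(Rational(-1, 3), Mul(2, Pow(m, -1)))))))
Add(Mul(-19, Function('V')(o, -1)), -5) = Add(Mul(-19, Mul(Rational(1, 3), Rational(-2, 9), Add(6, Mul(-1, -1), Mul(3, Pow(-1, 2))))), -5) = Add(Mul(-19, Mul(Rational(1, 3), Rational(-2, 9), Add(6, 1, Mul(3, 1)))), -5) = Add(Mul(-19, Mul(Rational(1, 3), Rational(-2, 9), Add(6, 1, 3))), -5) = Add(Mul(-19, Mul(Rational(1, 3), Rational(-2, 9), 10)), -5) = Add(Mul(-19, Rational(-20, 27)), -5) = Add(Rational(380, 27), -5) = Rational(245, 27)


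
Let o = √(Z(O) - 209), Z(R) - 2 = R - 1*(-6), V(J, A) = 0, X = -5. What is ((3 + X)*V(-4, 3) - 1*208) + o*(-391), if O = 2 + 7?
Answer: -208 - 3128*I*√3 ≈ -208.0 - 5417.9*I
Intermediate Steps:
O = 9
Z(R) = 8 + R (Z(R) = 2 + (R - 1*(-6)) = 2 + (R + 6) = 2 + (6 + R) = 8 + R)
o = 8*I*√3 (o = √((8 + 9) - 209) = √(17 - 209) = √(-192) = 8*I*√3 ≈ 13.856*I)
((3 + X)*V(-4, 3) - 1*208) + o*(-391) = ((3 - 5)*0 - 1*208) + (8*I*√3)*(-391) = (-2*0 - 208) - 3128*I*√3 = (0 - 208) - 3128*I*√3 = -208 - 3128*I*√3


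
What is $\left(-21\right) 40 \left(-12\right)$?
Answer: $10080$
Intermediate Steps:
$\left(-21\right) 40 \left(-12\right) = \left(-840\right) \left(-12\right) = 10080$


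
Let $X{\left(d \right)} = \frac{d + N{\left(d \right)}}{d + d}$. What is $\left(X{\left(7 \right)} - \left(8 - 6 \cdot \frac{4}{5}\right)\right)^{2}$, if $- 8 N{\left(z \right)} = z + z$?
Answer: $\frac{12769}{1600} \approx 7.9806$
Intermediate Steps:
$N{\left(z \right)} = - \frac{z}{4}$ ($N{\left(z \right)} = - \frac{z + z}{8} = - \frac{2 z}{8} = - \frac{z}{4}$)
$X{\left(d \right)} = \frac{3}{8}$ ($X{\left(d \right)} = \frac{d - \frac{d}{4}}{d + d} = \frac{\frac{3}{4} d}{2 d} = \frac{3 d}{4} \frac{1}{2 d} = \frac{3}{8}$)
$\left(X{\left(7 \right)} - \left(8 - 6 \cdot \frac{4}{5}\right)\right)^{2} = \left(\frac{3}{8} - \left(8 - 6 \cdot \frac{4}{5}\right)\right)^{2} = \left(\frac{3}{8} - \left(8 - 6 \cdot 4 \cdot \frac{1}{5}\right)\right)^{2} = \left(\frac{3}{8} + \left(6 \cdot \frac{4}{5} - 8\right)\right)^{2} = \left(\frac{3}{8} + \left(\frac{24}{5} - 8\right)\right)^{2} = \left(\frac{3}{8} - \frac{16}{5}\right)^{2} = \left(- \frac{113}{40}\right)^{2} = \frac{12769}{1600}$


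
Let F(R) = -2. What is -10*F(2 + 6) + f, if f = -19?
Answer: 1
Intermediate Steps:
-10*F(2 + 6) + f = -10*(-2) - 19 = 20 - 19 = 1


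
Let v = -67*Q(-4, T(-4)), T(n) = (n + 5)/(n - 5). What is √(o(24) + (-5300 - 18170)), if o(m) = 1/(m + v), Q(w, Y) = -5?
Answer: I*√3024836711/359 ≈ 153.2*I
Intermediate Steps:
T(n) = (5 + n)/(-5 + n)
v = 335 (v = -67*(-5) = 335)
o(m) = 1/(335 + m) (o(m) = 1/(m + 335) = 1/(335 + m))
√(o(24) + (-5300 - 18170)) = √(1/(335 + 24) + (-5300 - 18170)) = √(1/359 - 23470) = √(-8425729/359) = I*√3024836711/359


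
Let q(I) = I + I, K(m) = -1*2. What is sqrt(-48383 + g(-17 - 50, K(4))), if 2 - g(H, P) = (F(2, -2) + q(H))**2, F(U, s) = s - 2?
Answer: 5*I*sqrt(2697) ≈ 259.66*I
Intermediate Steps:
K(m) = -2
F(U, s) = -2 + s
q(I) = 2*I
g(H, P) = 2 - (-4 + 2*H)**2 (g(H, P) = 2 - ((-2 - 2) + 2*H)**2 = 2 - (-4 + 2*H)**2)
sqrt(-48383 + g(-17 - 50, K(4))) = sqrt(-48383 + (2 - 4*(-2 + (-17 - 50))**2)) = sqrt(-48383 + (2 - 4*(-2 - 67)**2)) = sqrt(-48383 + (2 - 4*(-69)**2)) = sqrt(-48383 + (2 - 4*4761)) = sqrt(-48383 + (2 - 19044)) = sqrt(-48383 - 19042) = sqrt(-67425) = 5*I*sqrt(2697)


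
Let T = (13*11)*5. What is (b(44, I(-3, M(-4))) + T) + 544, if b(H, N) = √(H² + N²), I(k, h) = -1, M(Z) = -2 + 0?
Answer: 1259 + √1937 ≈ 1303.0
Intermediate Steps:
M(Z) = -2
T = 715 (T = 143*5 = 715)
(b(44, I(-3, M(-4))) + T) + 544 = (√(44² + (-1)²) + 715) + 544 = (√(1936 + 1) + 715) + 544 = (√1937 + 715) + 544 = (715 + √1937) + 544 = 1259 + √1937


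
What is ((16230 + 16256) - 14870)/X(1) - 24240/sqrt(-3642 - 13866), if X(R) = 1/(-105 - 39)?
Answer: -2536704 + 4040*I*sqrt(4377)/1459 ≈ -2.5367e+6 + 183.2*I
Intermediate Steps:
X(R) = -1/144 (X(R) = 1/(-144) = -1/144)
((16230 + 16256) - 14870)/X(1) - 24240/sqrt(-3642 - 13866) = ((16230 + 16256) - 14870)/(-1/144) - 24240/sqrt(-3642 - 13866) = (32486 - 14870)*(-144) - 24240*(-I*sqrt(4377)/8754) = 17616*(-144) - 24240*(-I*sqrt(4377)/8754) = -2536704 - (-4040)*I*sqrt(4377)/1459 = -2536704 + 4040*I*sqrt(4377)/1459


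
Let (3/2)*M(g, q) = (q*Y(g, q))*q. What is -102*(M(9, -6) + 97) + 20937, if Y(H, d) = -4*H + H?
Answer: 77139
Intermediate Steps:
Y(H, d) = -3*H
M(g, q) = -2*g*q² (M(g, q) = 2*((q*(-3*g))*q)/3 = 2*((-3*g*q)*q)/3 = 2*(-3*g*q²)/3 = -2*g*q²)
-102*(M(9, -6) + 97) + 20937 = -102*(-2*9*(-6)² + 97) + 20937 = -102*(-2*9*36 + 97) + 20937 = -102*(-648 + 97) + 20937 = -102*(-551) + 20937 = 56202 + 20937 = 77139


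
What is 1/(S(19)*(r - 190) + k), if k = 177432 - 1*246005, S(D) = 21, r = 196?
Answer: -1/68447 ≈ -1.4610e-5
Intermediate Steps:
k = -68573 (k = 177432 - 246005 = -68573)
1/(S(19)*(r - 190) + k) = 1/(21*(196 - 190) - 68573) = 1/(21*6 - 68573) = 1/(126 - 68573) = 1/(-68447) = -1/68447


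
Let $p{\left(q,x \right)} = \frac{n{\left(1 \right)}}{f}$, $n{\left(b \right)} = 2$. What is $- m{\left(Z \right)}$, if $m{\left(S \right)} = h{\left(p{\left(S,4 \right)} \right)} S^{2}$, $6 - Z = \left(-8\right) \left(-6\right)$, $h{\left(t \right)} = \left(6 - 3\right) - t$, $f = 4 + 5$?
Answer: $-4900$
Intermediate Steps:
$f = 9$
$p{\left(q,x \right)} = \frac{2}{9}$
$h{\left(t \right)} = 3 - t$
$Z = -42$ ($Z = 6 - \left(-8\right) \left(-6\right) = 6 - 48 = -42$)
$m{\left(S \right)} = \frac{25 S^{2}}{9}$ ($m{\left(S \right)} = \left(3 - \frac{2}{9}\right) S^{2} = \frac{25 S^{2}}{9}$)
$- m{\left(Z \right)} = - \frac{25 \left(-42\right)^{2}}{9} = - \frac{25 \cdot 1764}{9} = \left(-1\right) 4900 = -4900$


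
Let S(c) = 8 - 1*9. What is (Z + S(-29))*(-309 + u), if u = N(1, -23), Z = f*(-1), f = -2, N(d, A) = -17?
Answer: -326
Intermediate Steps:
S(c) = -1 (S(c) = 8 - 9 = -1)
Z = 2 (Z = -2*(-1) = 2)
u = -17
(Z + S(-29))*(-309 + u) = (2 - 1)*(-309 - 17) = 1*(-326) = -326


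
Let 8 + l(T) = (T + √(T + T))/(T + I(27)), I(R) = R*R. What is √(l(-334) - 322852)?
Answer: √(-50374363430 + 790*I*√167)/395 ≈ 5.7578e-5 + 568.21*I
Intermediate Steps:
I(R) = R²
l(T) = -8 + (T + √2*√T)/(729 + T) (l(T) = -8 + (T + √(T + T))/(T + 27²) = -8 + (T + √(2*T))/(T + 729) = -8 + (T + √2*√T)/(729 + T))
√(l(-334) - 322852) = √((-5832 - 7*(-334) + √2*√(-334))/(729 - 334) - 322852) = √((-5832 + 2338 + √2*(I*√334))/395 - 322852) = √((-5832 + 2338 + 2*I*√167)/395 - 322852) = √((-3494 + 2*I*√167)/395 - 322852) = √((-3494/395 + 2*I*√167/395) - 322852) = √(-127530034/395 + 2*I*√167/395)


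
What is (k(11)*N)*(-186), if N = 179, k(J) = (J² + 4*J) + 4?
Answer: -5626686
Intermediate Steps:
k(J) = 4 + J² + 4*J
(k(11)*N)*(-186) = ((4 + 11² + 4*11)*179)*(-186) = ((4 + 121 + 44)*179)*(-186) = (169*179)*(-186) = 30251*(-186) = -5626686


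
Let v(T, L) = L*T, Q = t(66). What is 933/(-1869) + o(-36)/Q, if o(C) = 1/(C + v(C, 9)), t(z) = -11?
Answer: -1230937/2467080 ≈ -0.49894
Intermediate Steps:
Q = -11
o(C) = 1/(10*C) (o(C) = 1/(C + 9*C) = 1/(10*C))
933/(-1869) + o(-36)/Q = 933/(-1869) + ((⅒)/(-36))/(-11) = 933*(-1/1869) + ((⅒)*(-1/36))*(-1/11) = -311/623 - 1/360*(-1/11) = -311/623 + 1/3960 = -1230937/2467080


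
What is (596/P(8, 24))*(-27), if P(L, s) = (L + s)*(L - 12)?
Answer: 4023/32 ≈ 125.72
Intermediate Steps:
P(L, s) = (-12 + L)*(L + s) (P(L, s) = (L + s)*(-12 + L) = (-12 + L)*(L + s))
(596/P(8, 24))*(-27) = (596/(8**2 - 12*8 - 12*24 + 8*24))*(-27) = (596/(64 - 96 - 288 + 192))*(-27) = (596/(-128))*(-27) = (596*(-1/128))*(-27) = -149/32*(-27) = 4023/32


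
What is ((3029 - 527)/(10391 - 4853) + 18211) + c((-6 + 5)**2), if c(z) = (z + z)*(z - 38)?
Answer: 16740868/923 ≈ 18137.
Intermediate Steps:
c(z) = 2*z*(-38 + z) (c(z) = (2*z)*(-38 + z) = 2*z*(-38 + z))
((3029 - 527)/(10391 - 4853) + 18211) + c((-6 + 5)**2) = ((3029 - 527)/(10391 - 4853) + 18211) + 2*(-6 + 5)**2*(-38 + (-6 + 5)**2) = (2502/5538 + 18211) + 2*(-1)**2*(-38 + (-1)**2) = (2502*(1/5538) + 18211) + 2*1*(-38 + 1) = (417/923 + 18211) + 2*1*(-37) = 16809170/923 - 74 = 16740868/923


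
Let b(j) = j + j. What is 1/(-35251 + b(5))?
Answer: -1/35241 ≈ -2.8376e-5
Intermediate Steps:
b(j) = 2*j
1/(-35251 + b(5)) = 1/(-35251 + 2*5) = 1/(-35251 + 10) = 1/(-35241) = -1/35241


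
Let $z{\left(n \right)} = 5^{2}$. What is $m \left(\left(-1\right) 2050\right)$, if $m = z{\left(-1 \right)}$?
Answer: $-51250$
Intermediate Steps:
$z{\left(n \right)} = 25$
$m = 25$
$m \left(\left(-1\right) 2050\right) = 25 \left(\left(-1\right) 2050\right) = 25 \left(-2050\right) = -51250$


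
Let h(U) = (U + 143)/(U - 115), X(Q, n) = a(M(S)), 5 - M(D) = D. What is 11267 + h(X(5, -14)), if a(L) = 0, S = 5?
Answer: 1295562/115 ≈ 11266.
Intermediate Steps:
M(D) = 5 - D
X(Q, n) = 0
h(U) = (143 + U)/(-115 + U)
11267 + h(X(5, -14)) = 11267 + (143 + 0)/(-115 + 0) = 11267 + 143/(-115) = 11267 - 1/115*143 = 11267 - 143/115 = 1295562/115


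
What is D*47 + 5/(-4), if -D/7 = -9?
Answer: 11839/4 ≈ 2959.8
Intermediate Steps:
D = 63 (D = -7*(-9) = 63)
D*47 + 5/(-4) = 63*47 + 5/(-4) = 2961 + 5*(-¼) = 2961 - 5/4 = 11839/4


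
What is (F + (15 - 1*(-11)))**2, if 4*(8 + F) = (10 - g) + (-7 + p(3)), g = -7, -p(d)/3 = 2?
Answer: 361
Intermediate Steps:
p(d) = -6 (p(d) = -3*2 = -6)
F = -7 (F = -8 + ((10 - 1*(-7)) + (-7 - 6))/4 = -8 + ((10 + 7) - 13)/4 = -8 + (17 - 13)/4 = -8 + (1/4)*4 = -8 + 1 = -7)
(F + (15 - 1*(-11)))**2 = (-7 + (15 - 1*(-11)))**2 = (-7 + (15 + 11))**2 = (-7 + 26)**2 = 19**2 = 361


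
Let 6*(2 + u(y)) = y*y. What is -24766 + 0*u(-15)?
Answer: -24766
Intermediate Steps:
u(y) = -2 + y**2/6 (u(y) = -2 + (y*y)/6 = -2 + y**2/6)
-24766 + 0*u(-15) = -24766 + 0*(-2 + (1/6)*(-15)**2) = -24766 + 0*(-2 + (1/6)*225) = -24766 + 0*(-2 + 75/2) = -24766 + 0*(71/2) = -24766 + 0 = -24766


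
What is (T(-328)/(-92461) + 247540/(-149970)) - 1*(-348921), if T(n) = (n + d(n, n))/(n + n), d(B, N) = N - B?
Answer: 967649390348329/2773275234 ≈ 3.4892e+5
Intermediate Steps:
T(n) = ½ (T(n) = (n + (n - n))/(n + n) = (n + 0)/((2*n)) = n*(1/(2*n)) = ½)
(T(-328)/(-92461) + 247540/(-149970)) - 1*(-348921) = ((½)/(-92461) + 247540/(-149970)) - 1*(-348921) = ((½)*(-1/92461) + 247540*(-1/149970)) + 348921 = (-1/184922 - 24754/14997) + 348921 = -4577574185/2773275234 + 348921 = 967649390348329/2773275234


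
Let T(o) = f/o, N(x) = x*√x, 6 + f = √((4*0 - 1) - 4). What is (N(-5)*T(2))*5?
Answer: 125/2 + 75*I*√5 ≈ 62.5 + 167.71*I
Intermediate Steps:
f = -6 + I*√5 (f = -6 + √((4*0 - 1) - 4) = -6 + √((0 - 1) - 4) = -6 + √(-1 - 4) = -6 + √(-5) = -6 + I*√5 ≈ -6.0 + 2.2361*I)
N(x) = x^(3/2)
T(o) = (-6 + I*√5)/o
(N(-5)*T(2))*5 = ((-5)^(3/2)*((-6 + I*√5)/2))*5 = ((-5*I*√5)*((-6 + I*√5)/2))*5 = ((-5*I*√5)*(-3 + I*√5/2))*5 = -5*I*√5*(-3 + I*√5/2)*5 = -25*I*√5*(-3 + I*√5/2)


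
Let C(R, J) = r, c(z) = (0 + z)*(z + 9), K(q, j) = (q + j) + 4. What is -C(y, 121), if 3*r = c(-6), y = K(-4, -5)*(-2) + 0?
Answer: 6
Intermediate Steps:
K(q, j) = 4 + j + q (K(q, j) = (j + q) + 4 = 4 + j + q)
c(z) = z*(9 + z)
y = 10 (y = (4 - 5 - 4)*(-2) + 0 = -5*(-2) + 0 = 10 + 0 = 10)
r = -6 (r = (-6*(9 - 6))/3 = (-6*3)/3 = (1/3)*(-18) = -6)
C(R, J) = -6
-C(y, 121) = -1*(-6) = 6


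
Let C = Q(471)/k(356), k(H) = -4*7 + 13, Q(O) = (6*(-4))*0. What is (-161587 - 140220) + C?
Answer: -301807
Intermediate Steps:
Q(O) = 0 (Q(O) = -24*0 = 0)
k(H) = -15 (k(H) = -28 + 13 = -15)
C = 0 (C = 0/(-15) = 0*(-1/15) = 0)
(-161587 - 140220) + C = (-161587 - 140220) + 0 = -301807 + 0 = -301807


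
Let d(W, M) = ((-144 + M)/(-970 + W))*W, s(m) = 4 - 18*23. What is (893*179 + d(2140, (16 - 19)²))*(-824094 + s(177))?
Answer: -1710681723704/13 ≈ -1.3159e+11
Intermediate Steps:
s(m) = -410 (s(m) = 4 - 414 = -410)
d(W, M) = W*(-144 + M)/(-970 + W) (d(W, M) = ((-144 + M)/(-970 + W))*W = W*(-144 + M)/(-970 + W))
(893*179 + d(2140, (16 - 19)²))*(-824094 + s(177)) = (893*179 + 2140*(-144 + (16 - 19)²)/(-970 + 2140))*(-824094 - 410) = (159847 + 2140*(-144 + (-3)²)/1170)*(-824504) = (159847 + 2140*(1/1170)*(-144 + 9))*(-824504) = (159847 + 2140*(1/1170)*(-135))*(-824504) = (159847 - 3210/13)*(-824504) = (2074801/13)*(-824504) = -1710681723704/13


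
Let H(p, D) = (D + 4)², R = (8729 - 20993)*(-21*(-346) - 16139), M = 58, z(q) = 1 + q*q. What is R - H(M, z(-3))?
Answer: 108818276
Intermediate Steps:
z(q) = 1 + q²
R = 108818472 (R = -12264*(7266 - 16139) = -12264*(-8873) = 108818472)
H(p, D) = (4 + D)²
R - H(M, z(-3)) = 108818472 - (4 + (1 + (-3)²))² = 108818472 - (4 + (1 + 9))² = 108818472 - (4 + 10)² = 108818472 - 1*14² = 108818472 - 1*196 = 108818472 - 196 = 108818276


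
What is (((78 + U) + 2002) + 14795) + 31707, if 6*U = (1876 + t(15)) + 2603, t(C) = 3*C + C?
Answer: 98677/2 ≈ 49339.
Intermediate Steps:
t(C) = 4*C
U = 1513/2 (U = ((1876 + 4*15) + 2603)/6 = ((1876 + 60) + 2603)/6 = (1936 + 2603)/6 = (1/6)*4539 = 1513/2 ≈ 756.50)
(((78 + U) + 2002) + 14795) + 31707 = (((78 + 1513/2) + 2002) + 14795) + 31707 = ((1669/2 + 2002) + 14795) + 31707 = (5673/2 + 14795) + 31707 = 35263/2 + 31707 = 98677/2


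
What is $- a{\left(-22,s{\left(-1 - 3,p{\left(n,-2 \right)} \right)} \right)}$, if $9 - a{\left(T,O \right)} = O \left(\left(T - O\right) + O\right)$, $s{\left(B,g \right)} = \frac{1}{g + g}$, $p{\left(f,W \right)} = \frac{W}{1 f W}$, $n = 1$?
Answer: $-20$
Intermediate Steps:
$p{\left(f,W \right)} = \frac{1}{f}$ ($p{\left(f,W \right)} = \frac{W}{f W} = \frac{W}{W f} = W \frac{1}{W f} = \frac{1}{f}$)
$s{\left(B,g \right)} = \frac{1}{2 g}$
$a{\left(T,O \right)} = 9 - O T$ ($a{\left(T,O \right)} = 9 - O \left(\left(T - O\right) + O\right) = 9 - O T$)
$- a{\left(-22,s{\left(-1 - 3,p{\left(n,-2 \right)} \right)} \right)} = - (9 - \frac{1}{2 \cdot 1^{-1}} \left(-22\right)) = - (9 - \frac{1}{2 \cdot 1} \left(-22\right)) = - (9 - \frac{1}{2} \cdot 1 \left(-22\right)) = - (9 - \frac{1}{2} \left(-22\right)) = - (9 + 11) = \left(-1\right) 20 = -20$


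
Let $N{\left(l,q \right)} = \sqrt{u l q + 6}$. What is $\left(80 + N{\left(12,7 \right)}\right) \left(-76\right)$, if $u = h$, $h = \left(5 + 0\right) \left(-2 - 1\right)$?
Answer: $-6080 - 76 i \sqrt{1254} \approx -6080.0 - 2691.3 i$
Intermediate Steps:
$h = -15$ ($h = 5 \left(-3\right) = -15$)
$u = -15$
$N{\left(l,q \right)} = \sqrt{6 - 15 l q}$ ($N{\left(l,q \right)} = \sqrt{- 15 l q + 6} = \sqrt{6 - 15 l q}$)
$\left(80 + N{\left(12,7 \right)}\right) \left(-76\right) = \left(80 + \sqrt{6 - 180 \cdot 7}\right) \left(-76\right) = \left(80 + \sqrt{6 - 1260}\right) \left(-76\right) = \left(80 + \sqrt{-1254}\right) \left(-76\right) = \left(80 + i \sqrt{1254}\right) \left(-76\right) = -6080 - 76 i \sqrt{1254}$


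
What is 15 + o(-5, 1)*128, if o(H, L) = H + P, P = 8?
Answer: 399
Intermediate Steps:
o(H, L) = 8 + H (o(H, L) = H + 8 = 8 + H)
15 + o(-5, 1)*128 = 15 + (8 - 5)*128 = 15 + 3*128 = 15 + 384 = 399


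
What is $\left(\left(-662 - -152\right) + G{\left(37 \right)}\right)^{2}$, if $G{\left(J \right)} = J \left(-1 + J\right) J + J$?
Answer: $2382513721$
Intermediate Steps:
$G{\left(J \right)} = J + J^{2} \left(-1 + J\right)$ ($G{\left(J \right)} = J^{2} \left(-1 + J\right) + J = J + J^{2} \left(-1 + J\right)$)
$\left(\left(-662 - -152\right) + G{\left(37 \right)}\right)^{2} = \left(\left(-662 - -152\right) + 37 \left(1 + 37^{2} - 37\right)\right)^{2} = \left(\left(-662 + 152\right) + 37 \left(1 + 1369 - 37\right)\right)^{2} = \left(-510 + 37 \cdot 1333\right)^{2} = \left(-510 + 49321\right)^{2} = 48811^{2} = 2382513721$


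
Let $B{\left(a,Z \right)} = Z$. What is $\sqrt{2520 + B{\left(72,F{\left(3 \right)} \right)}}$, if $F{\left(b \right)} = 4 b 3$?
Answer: $6 \sqrt{71} \approx 50.557$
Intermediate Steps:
$F{\left(b \right)} = 12 b$
$\sqrt{2520 + B{\left(72,F{\left(3 \right)} \right)}} = \sqrt{2520 + 12 \cdot 3} = \sqrt{2520 + 36} = \sqrt{2556} = 6 \sqrt{71}$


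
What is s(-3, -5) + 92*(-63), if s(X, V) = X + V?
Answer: -5804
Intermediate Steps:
s(X, V) = V + X
s(-3, -5) + 92*(-63) = (-5 - 3) + 92*(-63) = -8 - 5796 = -5804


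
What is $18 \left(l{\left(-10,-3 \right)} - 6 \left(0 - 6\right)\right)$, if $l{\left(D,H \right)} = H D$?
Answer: $1188$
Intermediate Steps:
$l{\left(D,H \right)} = D H$
$18 \left(l{\left(-10,-3 \right)} - 6 \left(0 - 6\right)\right) = 18 \left(\left(-10\right) \left(-3\right) - 6 \left(0 - 6\right)\right) = 18 \left(30 - -36\right) = 18 \left(30 + 36\right) = 18 \cdot 66 = 1188$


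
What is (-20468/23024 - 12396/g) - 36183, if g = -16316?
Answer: -849533704891/23478724 ≈ -36183.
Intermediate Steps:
(-20468/23024 - 12396/g) - 36183 = (-20468/23024 - 12396/(-16316)) - 36183 = (-20468*1/23024 - 12396*(-1/16316)) - 36183 = (-5117/5756 + 3099/4079) - 36183 = -3034399/23478724 - 36183 = -849533704891/23478724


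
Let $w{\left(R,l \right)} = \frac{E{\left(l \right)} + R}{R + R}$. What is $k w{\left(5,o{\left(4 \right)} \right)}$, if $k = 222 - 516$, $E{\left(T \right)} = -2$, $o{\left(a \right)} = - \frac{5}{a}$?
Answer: $- \frac{441}{5} \approx -88.2$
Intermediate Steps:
$w{\left(R,l \right)} = \frac{-2 + R}{2 R}$ ($w{\left(R,l \right)} = \frac{-2 + R}{R + R} = \frac{-2 + R}{2 R}$)
$k = -294$
$k w{\left(5,o{\left(4 \right)} \right)} = - 294 \frac{-2 + 5}{2 \cdot 5} = - 294 \cdot \frac{1}{2} \cdot \frac{1}{5} \cdot 3 = \left(-294\right) \frac{3}{10} = - \frac{441}{5}$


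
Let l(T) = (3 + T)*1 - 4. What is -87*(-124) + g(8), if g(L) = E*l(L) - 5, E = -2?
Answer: 10769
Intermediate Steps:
l(T) = -1 + T (l(T) = (3 + T) - 4 = -1 + T)
g(L) = -3 - 2*L (g(L) = -2*(-1 + L) - 5 = (2 - 2*L) - 5 = -3 - 2*L)
-87*(-124) + g(8) = -87*(-124) + (-3 - 2*8) = 10788 + (-3 - 16) = 10788 - 19 = 10769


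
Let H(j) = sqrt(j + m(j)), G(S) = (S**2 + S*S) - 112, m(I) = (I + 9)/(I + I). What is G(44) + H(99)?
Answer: 3760 + sqrt(12045)/11 ≈ 3770.0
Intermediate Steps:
m(I) = (9 + I)/(2*I) (m(I) = (9 + I)/((2*I)) = (9 + I)*(1/(2*I)) = (9 + I)/(2*I))
G(S) = -112 + 2*S**2 (G(S) = (S**2 + S**2) - 112 = 2*S**2 - 112 = -112 + 2*S**2)
H(j) = sqrt(j + (9 + j)/(2*j))
G(44) + H(99) = (-112 + 2*44**2) + sqrt(2 + 4*99 + 18/99)/2 = (-112 + 2*1936) + sqrt(2 + 396 + 18*(1/99))/2 = (-112 + 3872) + sqrt(2 + 396 + 2/11)/2 = 3760 + sqrt(4380/11)/2 = 3760 + (2*sqrt(12045)/11)/2 = 3760 + sqrt(12045)/11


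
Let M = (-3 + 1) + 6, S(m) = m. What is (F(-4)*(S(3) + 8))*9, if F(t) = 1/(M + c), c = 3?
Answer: 99/7 ≈ 14.143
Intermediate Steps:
M = 4 (M = -2 + 6 = 4)
F(t) = ⅐ (F(t) = 1/(4 + 3) = 1/7 = ⅐)
(F(-4)*(S(3) + 8))*9 = ((3 + 8)/7)*9 = ((⅐)*11)*9 = (11/7)*9 = 99/7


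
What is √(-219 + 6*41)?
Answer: 3*√3 ≈ 5.1962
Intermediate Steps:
√(-219 + 6*41) = √(-219 + 246) = √27 = 3*√3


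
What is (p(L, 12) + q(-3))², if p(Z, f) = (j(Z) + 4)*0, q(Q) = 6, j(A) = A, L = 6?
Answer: 36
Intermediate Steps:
p(Z, f) = 0 (p(Z, f) = (Z + 4)*0 = (4 + Z)*0 = 0)
(p(L, 12) + q(-3))² = (0 + 6)² = 6² = 36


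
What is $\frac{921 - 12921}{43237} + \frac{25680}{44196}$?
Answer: $\frac{48331180}{159241871} \approx 0.30351$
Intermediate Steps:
$\frac{921 - 12921}{43237} + \frac{25680}{44196} = \left(-12000\right) \frac{1}{43237} + 25680 \cdot \frac{1}{44196} = - \frac{12000}{43237} + \frac{2140}{3683} = \frac{48331180}{159241871}$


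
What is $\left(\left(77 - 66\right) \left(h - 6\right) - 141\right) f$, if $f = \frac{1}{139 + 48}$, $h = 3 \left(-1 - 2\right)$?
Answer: $- \frac{18}{11} \approx -1.6364$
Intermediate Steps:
$h = -9$ ($h = 3 \left(-3\right) = -9$)
$f = \frac{1}{187} \approx 0.0053476$
$\left(\left(77 - 66\right) \left(h - 6\right) - 141\right) f = \left(\left(77 - 66\right) \left(-9 - 6\right) - 141\right) \frac{1}{187} = \left(11 \left(-15\right) - 141\right) \frac{1}{187} = \left(-165 - 141\right) \frac{1}{187} = \left(-306\right) \frac{1}{187} = - \frac{18}{11}$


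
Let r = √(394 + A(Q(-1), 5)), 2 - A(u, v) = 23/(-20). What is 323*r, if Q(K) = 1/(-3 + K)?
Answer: 4199*√235/10 ≈ 6436.9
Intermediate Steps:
A(u, v) = 63/20 (A(u, v) = 2 - 23/(-20) = 2 - 23*(-1)/20 = 2 - 1*(-23/20) = 2 + 23/20 = 63/20)
r = 13*√235/10 (r = √(394 + 63/20) = √(7943/20) = 13*√235/10 ≈ 19.929)
323*r = 323*(13*√235/10) = 4199*√235/10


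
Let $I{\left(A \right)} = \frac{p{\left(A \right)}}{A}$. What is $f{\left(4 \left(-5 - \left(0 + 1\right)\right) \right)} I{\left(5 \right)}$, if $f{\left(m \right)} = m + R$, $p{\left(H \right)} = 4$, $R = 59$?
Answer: $28$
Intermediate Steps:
$f{\left(m \right)} = 59 + m$ ($f{\left(m \right)} = m + 59 = 59 + m$)
$I{\left(A \right)} = \frac{4}{A}$
$f{\left(4 \left(-5 - \left(0 + 1\right)\right) \right)} I{\left(5 \right)} = \left(59 + 4 \left(-5 - \left(0 + 1\right)\right)\right) \frac{4}{5} = \left(59 + 4 \left(-5 - 1\right)\right) 4 \cdot \frac{1}{5} = \left(59 + 4 \left(-5 - 1\right)\right) \frac{4}{5} = \left(59 + 4 \left(-6\right)\right) \frac{4}{5} = \left(59 - 24\right) \frac{4}{5} = 35 \cdot \frac{4}{5} = 28$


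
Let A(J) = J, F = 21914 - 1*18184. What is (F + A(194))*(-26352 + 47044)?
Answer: 81195408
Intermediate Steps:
F = 3730 (F = 21914 - 18184 = 3730)
(F + A(194))*(-26352 + 47044) = (3730 + 194)*(-26352 + 47044) = 3924*20692 = 81195408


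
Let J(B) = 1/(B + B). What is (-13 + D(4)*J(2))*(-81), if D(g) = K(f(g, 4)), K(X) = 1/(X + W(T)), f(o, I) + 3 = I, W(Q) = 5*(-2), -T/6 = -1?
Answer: 4221/4 ≈ 1055.3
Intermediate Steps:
J(B) = 1/(2*B)
T = 6 (T = -6*(-1) = 6)
W(Q) = -10
f(o, I) = -3 + I
K(X) = 1/(-10 + X) (K(X) = 1/(X - 10) = 1/(-10 + X))
D(g) = -⅑ (D(g) = 1/(-10 + (-3 + 4)) = 1/(-10 + 1) = 1/(-9) = -⅑)
(-13 + D(4)*J(2))*(-81) = (-13 - 1/(18*2))*(-81) = (-13 - ⅑*¼)*(-81) = (-13 - 1/36)*(-81) = -469/36*(-81) = 4221/4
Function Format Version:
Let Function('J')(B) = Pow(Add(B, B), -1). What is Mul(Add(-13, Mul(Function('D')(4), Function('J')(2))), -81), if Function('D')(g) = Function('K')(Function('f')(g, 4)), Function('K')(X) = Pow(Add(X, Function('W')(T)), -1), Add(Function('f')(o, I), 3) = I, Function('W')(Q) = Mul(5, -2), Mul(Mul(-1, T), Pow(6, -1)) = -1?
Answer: Rational(4221, 4) ≈ 1055.3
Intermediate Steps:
Function('J')(B) = Mul(Rational(1, 2), Pow(B, -1)) (Function('J')(B) = Pow(Mul(2, B), -1) = Mul(Rational(1, 2), Pow(B, -1)))
T = 6 (T = Mul(-6, -1) = 6)
Function('W')(Q) = -10
Function('f')(o, I) = Add(-3, I)
Function('K')(X) = Pow(Add(-10, X), -1) (Function('K')(X) = Pow(Add(X, -10), -1) = Pow(Add(-10, X), -1))
Function('D')(g) = Rational(-1, 9) (Function('D')(g) = Pow(Add(-10, Add(-3, 4)), -1) = Pow(Add(-10, 1), -1) = Pow(-9, -1) = Rational(-1, 9))
Mul(Add(-13, Mul(Function('D')(4), Function('J')(2))), -81) = Mul(Add(-13, Mul(Rational(-1, 9), Mul(Rational(1, 2), Pow(2, -1)))), -81) = Mul(Add(-13, Mul(Rational(-1, 9), Mul(Rational(1, 2), Rational(1, 2)))), -81) = Mul(Add(-13, Mul(Rational(-1, 9), Rational(1, 4))), -81) = Mul(Add(-13, Rational(-1, 36)), -81) = Mul(Rational(-469, 36), -81) = Rational(4221, 4)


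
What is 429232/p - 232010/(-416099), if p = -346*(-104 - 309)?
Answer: 105878385474/29729857451 ≈ 3.5613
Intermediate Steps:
p = 142898 (p = -346*(-413) = 142898)
429232/p - 232010/(-416099) = 429232/142898 - 232010/(-416099) = 429232*(1/142898) - 232010*(-1/416099) = 214616/71449 + 232010/416099 = 105878385474/29729857451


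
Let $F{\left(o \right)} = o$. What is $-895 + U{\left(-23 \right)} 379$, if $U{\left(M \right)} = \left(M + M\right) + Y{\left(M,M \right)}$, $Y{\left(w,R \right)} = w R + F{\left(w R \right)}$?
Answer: $382653$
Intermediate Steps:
$Y{\left(w,R \right)} = 2 R w$ ($Y{\left(w,R \right)} = w R + w R = R w + R w = 2 R w$)
$U{\left(M \right)} = 2 M + 2 M^{2}$ ($U{\left(M \right)} = \left(M + M\right) + 2 M M = 2 M + 2 M^{2}$)
$-895 + U{\left(-23 \right)} 379 = -895 + 2 \left(-23\right) \left(1 - 23\right) 379 = -895 + 2 \left(-23\right) \left(-22\right) 379 = -895 + 1012 \cdot 379 = -895 + 383548 = 382653$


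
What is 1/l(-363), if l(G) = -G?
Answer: 1/363 ≈ 0.0027548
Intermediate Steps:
1/l(-363) = 1/(-1*(-363)) = 1/363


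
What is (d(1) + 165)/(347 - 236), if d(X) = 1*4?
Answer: 169/111 ≈ 1.5225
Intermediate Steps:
d(X) = 4
(d(1) + 165)/(347 - 236) = (4 + 165)/(347 - 236) = 169/111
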